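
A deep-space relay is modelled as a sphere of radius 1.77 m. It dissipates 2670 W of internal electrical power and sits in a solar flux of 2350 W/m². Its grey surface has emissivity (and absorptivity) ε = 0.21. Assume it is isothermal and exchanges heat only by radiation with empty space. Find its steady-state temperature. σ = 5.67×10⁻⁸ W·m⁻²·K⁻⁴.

At steady state, absorbed solar power + internal power = radiated power.
Absorbed: α·S·A_cross = 0.21·2350·9.842 = 4857 W (cross-section πr²).
Total input = 4857 + 2670 = 7527 W.
Radiated: εσ·A_surf·T⁴ with A_surf = 4πr² = 39.37 m².
T⁴ = 7527/(0.21·5.67×10⁻⁸·39.37) = 1.606×10¹⁰ K⁴.

T ≈ 356 K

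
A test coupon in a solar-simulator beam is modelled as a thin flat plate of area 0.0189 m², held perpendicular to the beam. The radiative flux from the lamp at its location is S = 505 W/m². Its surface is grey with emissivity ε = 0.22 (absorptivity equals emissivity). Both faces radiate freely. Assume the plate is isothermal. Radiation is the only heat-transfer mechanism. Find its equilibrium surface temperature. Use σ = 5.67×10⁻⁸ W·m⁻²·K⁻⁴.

At equilibrium, absorbed power = emitted power.
Absorbing cross-section = A = 0.01890 m²; emitting surface = 2A = 0.03780 m² (ratio 2).
εS·A_cross = εσ·A_surf·T⁴  ⇒  T⁴ = S/(2σ)   (ε cancels).
T⁴ = 505/(2·5.67×10⁻⁸) = 4.453×10⁹ K⁴.
T = (4.453×10⁹)^(1/4).

T ≈ 258 K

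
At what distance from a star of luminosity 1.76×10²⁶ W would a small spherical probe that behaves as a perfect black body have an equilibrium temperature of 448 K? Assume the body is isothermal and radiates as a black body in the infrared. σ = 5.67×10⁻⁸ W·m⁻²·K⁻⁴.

For an isothermal black-emitting sphere, (1−a)S·πr² = σ·4πr²·T⁴ ⇒ S = 4σT⁴/(1−a).
S = 4·5.67×10⁻⁸·(448)⁴/1.00 = 9136 W/m².
Flux falls as S = L/(4πd²), so d = √(L/(4πS)) = √(1.76×10²⁶/(4π·9136)).

d ≈ 3.92×10¹⁰ m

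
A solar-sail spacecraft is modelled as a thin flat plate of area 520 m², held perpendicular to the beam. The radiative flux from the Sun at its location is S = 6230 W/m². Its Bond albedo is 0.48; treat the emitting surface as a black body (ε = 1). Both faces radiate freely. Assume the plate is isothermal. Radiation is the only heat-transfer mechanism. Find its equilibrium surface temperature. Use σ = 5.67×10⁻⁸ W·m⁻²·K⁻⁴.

At equilibrium, absorbed power = emitted power.
Absorbing cross-section = A = 520.0 m²; emitting surface = 2A = 1040 m² (ratio 2).
(1−a)S·A_cross = εσ·A_surf·T⁴  ⇒  T⁴ = (1−a)S/(2σ).
T⁴ = 0.520·6230/(2·5.67×10⁻⁸) = 2.857×10¹⁰ K⁴.
T = (2.857×10¹⁰)^(1/4).

T ≈ 411 K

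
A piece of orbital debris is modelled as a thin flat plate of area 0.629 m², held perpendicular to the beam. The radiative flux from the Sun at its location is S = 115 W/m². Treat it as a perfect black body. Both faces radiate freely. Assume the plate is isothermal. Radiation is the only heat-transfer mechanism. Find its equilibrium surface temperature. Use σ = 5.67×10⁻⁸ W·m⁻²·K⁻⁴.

T ≈ 178 K

At equilibrium, absorbed power = emitted power.
Absorbing cross-section = A = 0.6290 m²; emitting surface = 2A = 1.258 m² (ratio 2).
S·A_cross = εσ·A_surf·T⁴  ⇒  T⁴ = S/(2σ).
T⁴ = 1.00·115/(2·5.67×10⁻⁸) = 1.014×10⁹ K⁴.
T = (1.014×10⁹)^(1/4).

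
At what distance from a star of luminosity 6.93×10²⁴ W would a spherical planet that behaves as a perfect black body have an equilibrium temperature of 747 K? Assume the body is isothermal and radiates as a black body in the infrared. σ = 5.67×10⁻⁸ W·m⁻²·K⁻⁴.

d ≈ 2.79×10⁹ m

For an isothermal black-emitting sphere, (1−a)S·πr² = σ·4πr²·T⁴ ⇒ S = 4σT⁴/(1−a).
S = 4·5.67×10⁻⁸·(747)⁴/1.00 = 70620 W/m².
Flux falls as S = L/(4πd²), so d = √(L/(4πS)) = √(6.93×10²⁴/(4π·70620)).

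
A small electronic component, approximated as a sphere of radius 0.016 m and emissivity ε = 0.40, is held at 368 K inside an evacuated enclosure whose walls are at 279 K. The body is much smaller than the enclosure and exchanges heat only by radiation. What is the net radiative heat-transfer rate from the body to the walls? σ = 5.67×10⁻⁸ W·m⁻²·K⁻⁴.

P_net ≈ 0.896 W

For a small grey body in a large enclosure: P_net = εσA(T_body⁴ − T_wall⁴).
A = 4πr² = 0.003217 m²; T_body⁴ − T_wall⁴ = 1.834×10¹⁰ − 6.059×10⁹ = 1.228×10¹⁰ K⁴.
|P_net| = 0.40·5.67×10⁻⁸·0.003217·1.228×10¹⁰.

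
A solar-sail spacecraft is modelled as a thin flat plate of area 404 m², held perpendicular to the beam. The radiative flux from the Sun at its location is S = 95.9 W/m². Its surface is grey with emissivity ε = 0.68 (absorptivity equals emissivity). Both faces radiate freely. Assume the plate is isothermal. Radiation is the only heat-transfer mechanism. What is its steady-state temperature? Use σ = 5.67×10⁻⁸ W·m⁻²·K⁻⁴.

At equilibrium, absorbed power = emitted power.
Absorbing cross-section = A = 404.0 m²; emitting surface = 2A = 808.0 m² (ratio 2).
εS·A_cross = εσ·A_surf·T⁴  ⇒  T⁴ = S/(2σ)   (ε cancels).
T⁴ = 95.9/(2·5.67×10⁻⁸) = 8.457×10⁸ K⁴.
T = (8.457×10⁸)^(1/4).

T ≈ 171 K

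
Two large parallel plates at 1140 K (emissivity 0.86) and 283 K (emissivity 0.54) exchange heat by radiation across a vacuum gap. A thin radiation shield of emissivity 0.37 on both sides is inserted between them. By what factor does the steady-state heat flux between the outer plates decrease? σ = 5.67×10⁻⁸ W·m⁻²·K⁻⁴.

Without shield: q₀ = σΔ(T⁴)/(1/ε₁+1/ε₂−1) with denominator 2.015.
With shield the two gaps are in series; the resistances add: (1/ε₁+1/ε_s−1)+(1/ε_s+1/ε₂−1) = 2.865+3.555 = 6.420.
Heat-flux ratio q₀/q = 6.420/2.015.

factor ≈ 3.19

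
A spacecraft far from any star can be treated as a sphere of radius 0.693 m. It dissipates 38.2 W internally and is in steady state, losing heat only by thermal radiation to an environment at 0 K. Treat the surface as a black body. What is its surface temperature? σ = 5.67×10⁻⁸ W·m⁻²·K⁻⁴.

Steady state: internal power = radiated power, P = εσA T⁴.
Radiating area A = 4πr² = 6.035 m².
T⁴ = P/(εσA) = 38.2/(1.0·5.67×10⁻⁸·6.035) = 1.116×10⁸ K⁴.
T = (1.116×10⁸)^(1/4).

T ≈ 103 K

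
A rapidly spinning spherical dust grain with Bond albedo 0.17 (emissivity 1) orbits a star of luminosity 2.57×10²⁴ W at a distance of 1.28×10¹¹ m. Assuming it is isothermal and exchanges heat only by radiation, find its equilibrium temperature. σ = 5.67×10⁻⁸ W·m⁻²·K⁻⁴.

First find the stellar flux at distance d: S = L/(4πd²) = 2.57×10²⁴/(4π·(1.28×10¹¹)²) = 12.48 W/m².
For an isothermal sphere, absorbed (1−a)S·πr² = emitted σ·4πr²·T⁴, so T⁴ = (1−a)S/(4σ).
T⁴ = 0.830·12.48/(4·5.67×10⁻⁸) = 4.568×10⁷ K⁴.

T ≈ 82.2 K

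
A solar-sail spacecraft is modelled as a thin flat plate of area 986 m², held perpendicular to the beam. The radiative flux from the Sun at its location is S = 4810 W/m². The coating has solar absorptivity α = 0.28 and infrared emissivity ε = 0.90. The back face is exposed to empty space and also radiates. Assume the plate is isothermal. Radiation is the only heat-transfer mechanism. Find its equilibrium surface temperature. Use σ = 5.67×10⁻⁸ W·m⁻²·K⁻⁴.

T ≈ 339 K

At equilibrium, absorbed power = emitted power.
Absorbing cross-section = A = 986.0 m²; emitting surface = 2A = 1972 m² (ratio 2).
αS·A_cross = εσ·A_surf·T⁴  ⇒  T⁴ = αS/(ε·2σ).
T⁴ = 0.280·4810/(0.90·2·5.67×10⁻⁸) = 1.320×10¹⁰ K⁴.
T = (1.320×10¹⁰)^(1/4).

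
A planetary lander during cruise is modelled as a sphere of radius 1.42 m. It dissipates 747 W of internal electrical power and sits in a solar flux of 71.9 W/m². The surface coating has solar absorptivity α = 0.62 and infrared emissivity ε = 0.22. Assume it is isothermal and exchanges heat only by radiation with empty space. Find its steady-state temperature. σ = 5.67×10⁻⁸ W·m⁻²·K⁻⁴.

At steady state, absorbed solar power + internal power = radiated power.
Absorbed: α·S·A_cross = 0.62·71.9·6.335 = 282.4 W (cross-section πr²).
Total input = 282.4 + 747 = 1029 W.
Radiated: εσ·A_surf·T⁴ with A_surf = 4πr² = 25.34 m².
T⁴ = 1029/(0.22·5.67×10⁻⁸·25.34) = 3.257×10⁹ K⁴.

T ≈ 239 K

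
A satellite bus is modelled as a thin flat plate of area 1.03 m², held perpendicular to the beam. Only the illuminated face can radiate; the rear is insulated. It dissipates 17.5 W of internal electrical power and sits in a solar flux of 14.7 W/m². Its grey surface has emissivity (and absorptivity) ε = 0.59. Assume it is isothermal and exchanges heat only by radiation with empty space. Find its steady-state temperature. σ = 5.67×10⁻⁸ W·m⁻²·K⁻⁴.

T ≈ 166 K

At steady state, absorbed solar power + internal power = radiated power.
Absorbed: α·S·A_cross = 0.59·14.7·1.030 = 8.933 W (cross-section A).
Total input = 8.933 + 17.5 = 26.43 W.
Radiated: εσ·A_surf·T⁴ with A_surf = A = 1.030 m².
T⁴ = 26.43/(0.59·5.67×10⁻⁸·1.030) = 7.671×10⁸ K⁴.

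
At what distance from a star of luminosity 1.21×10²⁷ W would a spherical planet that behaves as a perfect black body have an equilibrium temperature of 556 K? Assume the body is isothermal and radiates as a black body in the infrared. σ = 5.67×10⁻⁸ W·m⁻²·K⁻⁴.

For an isothermal black-emitting sphere, (1−a)S·πr² = σ·4πr²·T⁴ ⇒ S = 4σT⁴/(1−a).
S = 4·5.67×10⁻⁸·(556)⁴/1.00 = 21670 W/m².
Flux falls as S = L/(4πd²), so d = √(L/(4πS)) = √(1.21×10²⁷/(4π·21670)).

d ≈ 6.67×10¹⁰ m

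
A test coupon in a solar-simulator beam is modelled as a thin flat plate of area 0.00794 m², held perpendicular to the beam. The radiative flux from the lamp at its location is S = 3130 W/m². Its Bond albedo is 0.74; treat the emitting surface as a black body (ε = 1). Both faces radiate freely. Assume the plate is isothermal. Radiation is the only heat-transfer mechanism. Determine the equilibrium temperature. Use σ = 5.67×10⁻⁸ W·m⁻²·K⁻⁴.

T ≈ 291 K

At equilibrium, absorbed power = emitted power.
Absorbing cross-section = A = 0.007940 m²; emitting surface = 2A = 0.01588 m² (ratio 2).
(1−a)S·A_cross = εσ·A_surf·T⁴  ⇒  T⁴ = (1−a)S/(2σ).
T⁴ = 0.260·3130/(2·5.67×10⁻⁸) = 7.176×10⁹ K⁴.
T = (7.176×10⁹)^(1/4).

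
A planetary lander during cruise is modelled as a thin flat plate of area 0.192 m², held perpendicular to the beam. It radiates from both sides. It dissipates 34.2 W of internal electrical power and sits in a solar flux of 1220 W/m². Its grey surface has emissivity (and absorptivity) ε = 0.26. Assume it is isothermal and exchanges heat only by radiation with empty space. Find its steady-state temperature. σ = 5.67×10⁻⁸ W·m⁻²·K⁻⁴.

T ≈ 360 K

At steady state, absorbed solar power + internal power = radiated power.
Absorbed: α·S·A_cross = 0.26·1220·0.1920 = 60.90 W (cross-section A).
Total input = 60.90 + 34.2 = 95.10 W.
Radiated: εσ·A_surf·T⁴ with A_surf = 2A = 0.3840 m².
T⁴ = 95.10/(0.26·5.67×10⁻⁸·0.3840) = 1.680×10¹⁰ K⁴.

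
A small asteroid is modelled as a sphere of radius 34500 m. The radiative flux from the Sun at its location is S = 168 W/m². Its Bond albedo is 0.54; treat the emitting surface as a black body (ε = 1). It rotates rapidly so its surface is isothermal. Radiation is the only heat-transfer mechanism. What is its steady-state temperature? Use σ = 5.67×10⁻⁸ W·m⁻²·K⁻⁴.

T ≈ 136 K

At equilibrium, absorbed power = emitted power.
Absorbing cross-section = πr² = 3.739×10⁹ m²; emitting surface = 4πr² = 1.496×10¹⁰ m² (ratio 4).
(1−a)S·A_cross = εσ·A_surf·T⁴  ⇒  T⁴ = (1−a)S/(4σ).
T⁴ = 0.460·168/(4·5.67×10⁻⁸) = 3.407×10⁸ K⁴.
T = (3.407×10⁸)^(1/4).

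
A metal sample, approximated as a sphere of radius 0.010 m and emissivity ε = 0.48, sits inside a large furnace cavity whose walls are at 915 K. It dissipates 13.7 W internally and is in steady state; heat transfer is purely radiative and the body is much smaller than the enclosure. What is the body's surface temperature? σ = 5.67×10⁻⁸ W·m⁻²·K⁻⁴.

For a small grey body in a large enclosure, net radiated power = εσA(T⁴ − T_w⁴).
Steady state: P = εσA(T⁴ − T_w⁴) with A = 4πr² = 0.001257 m².
T⁴ = P/(εσA) + T_w⁴ = 13.7/(0.48·5.67×10⁻⁸·0.001257) + (915)⁴
    = 4.006×10¹¹ + 7.009×10¹¹ = 1.102×10¹² K⁴.

T ≈ 1020 K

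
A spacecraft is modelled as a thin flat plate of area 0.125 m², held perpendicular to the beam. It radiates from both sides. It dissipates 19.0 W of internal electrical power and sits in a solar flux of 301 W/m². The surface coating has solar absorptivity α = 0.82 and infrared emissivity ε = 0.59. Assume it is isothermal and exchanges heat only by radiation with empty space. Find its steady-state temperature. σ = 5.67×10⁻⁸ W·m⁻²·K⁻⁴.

At steady state, absorbed solar power + internal power = radiated power.
Absorbed: α·S·A_cross = 0.82·301·0.1250 = 30.85 W (cross-section A).
Total input = 30.85 + 19.0 = 49.85 W.
Radiated: εσ·A_surf·T⁴ with A_surf = 2A = 0.2500 m².
T⁴ = 49.85/(0.59·5.67×10⁻⁸·0.2500) = 5.961×10⁹ K⁴.

T ≈ 278 K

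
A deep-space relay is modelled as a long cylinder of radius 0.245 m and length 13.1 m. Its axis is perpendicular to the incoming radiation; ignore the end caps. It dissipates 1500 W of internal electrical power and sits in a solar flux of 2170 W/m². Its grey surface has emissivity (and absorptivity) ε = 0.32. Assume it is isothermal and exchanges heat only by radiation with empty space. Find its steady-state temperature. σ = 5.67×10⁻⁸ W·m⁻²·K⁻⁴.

T ≈ 357 K

At steady state, absorbed solar power + internal power = radiated power.
Absorbed: α·S·A_cross = 0.32·2170·6.419 = 4457 W (cross-section 2rL).
Total input = 4457 + 1500 = 5957 W.
Radiated: εσ·A_surf·T⁴ with A_surf = 2πrL = 20.17 m².
T⁴ = 5957/(0.32·5.67×10⁻⁸·20.17) = 1.628×10¹⁰ K⁴.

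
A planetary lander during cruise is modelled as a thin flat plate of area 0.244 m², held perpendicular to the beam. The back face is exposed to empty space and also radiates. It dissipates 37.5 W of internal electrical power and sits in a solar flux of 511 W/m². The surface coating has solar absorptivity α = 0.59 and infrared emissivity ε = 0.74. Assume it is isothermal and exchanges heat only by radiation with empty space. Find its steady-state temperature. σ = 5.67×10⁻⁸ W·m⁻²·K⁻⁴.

T ≈ 271 K

At steady state, absorbed solar power + internal power = radiated power.
Absorbed: α·S·A_cross = 0.59·511·0.2440 = 73.56 W (cross-section A).
Total input = 73.56 + 37.5 = 111.1 W.
Radiated: εσ·A_surf·T⁴ with A_surf = 2A = 0.4880 m².
T⁴ = 111.1/(0.74·5.67×10⁻⁸·0.4880) = 5.424×10⁹ K⁴.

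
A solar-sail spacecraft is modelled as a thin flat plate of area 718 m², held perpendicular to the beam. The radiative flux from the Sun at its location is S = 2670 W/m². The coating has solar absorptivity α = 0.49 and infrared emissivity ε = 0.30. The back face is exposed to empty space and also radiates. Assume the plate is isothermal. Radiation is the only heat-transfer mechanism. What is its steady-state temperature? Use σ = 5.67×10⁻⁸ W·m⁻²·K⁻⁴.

T ≈ 443 K

At equilibrium, absorbed power = emitted power.
Absorbing cross-section = A = 718.0 m²; emitting surface = 2A = 1436 m² (ratio 2).
αS·A_cross = εσ·A_surf·T⁴  ⇒  T⁴ = αS/(ε·2σ).
T⁴ = 0.490·2670/(0.30·2·5.67×10⁻⁸) = 3.846×10¹⁰ K⁴.
T = (3.846×10¹⁰)^(1/4).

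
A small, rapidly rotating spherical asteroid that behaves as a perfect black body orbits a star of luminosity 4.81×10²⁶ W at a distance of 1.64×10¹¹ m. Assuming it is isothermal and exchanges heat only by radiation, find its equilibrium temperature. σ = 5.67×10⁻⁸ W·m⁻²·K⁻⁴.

First find the stellar flux at distance d: S = L/(4πd²) = 4.81×10²⁶/(4π·(1.64×10¹¹)²) = 1423 W/m².
For an isothermal sphere, absorbed (1−a)S·πr² = emitted σ·4πr²·T⁴, so T⁴ = (1−a)S/(4σ).
T⁴ = 1.00·1423/(4·5.67×10⁻⁸) = 6.275×10⁹ K⁴.

T ≈ 281 K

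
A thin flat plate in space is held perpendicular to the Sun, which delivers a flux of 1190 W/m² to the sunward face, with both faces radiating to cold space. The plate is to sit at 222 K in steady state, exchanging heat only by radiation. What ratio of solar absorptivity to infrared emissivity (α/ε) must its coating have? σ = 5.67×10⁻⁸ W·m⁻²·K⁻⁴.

α/ε ≈ 0.231

Balance: αS·A = εσ·2A·T⁴ ⇒ α/ε = 2σT⁴/S.
α/ε = 2·5.67×10⁻⁸·(222)⁴/1190 = 2·5.67×10⁻⁸·2.429×10⁹/1190.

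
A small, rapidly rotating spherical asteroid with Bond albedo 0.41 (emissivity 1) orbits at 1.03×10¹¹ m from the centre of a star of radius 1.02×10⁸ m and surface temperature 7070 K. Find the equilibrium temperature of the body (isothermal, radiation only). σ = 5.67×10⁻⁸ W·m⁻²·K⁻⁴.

The star's surface emits σT_*⁴; at distance d the flux is S = σT_*⁴(R_*/d)².
S = 5.67×10⁻⁸·(7070)⁴·(1.02×10⁸/1.03×10¹¹)² = 138.9 W/m².
For an isothermal sphere T⁴ = (1−a)S/(4σ) = 3.614×10⁸ K⁴.

T ≈ 138 K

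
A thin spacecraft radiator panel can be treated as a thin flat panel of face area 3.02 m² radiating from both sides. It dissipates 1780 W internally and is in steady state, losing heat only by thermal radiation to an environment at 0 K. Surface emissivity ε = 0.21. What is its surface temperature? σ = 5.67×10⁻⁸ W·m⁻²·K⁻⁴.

Steady state: internal power = radiated power, P = εσA T⁴.
Radiating area A = 2·3.02 = 6.040 m².
T⁴ = P/(εσA) = 1780/(0.21·5.67×10⁻⁸·6.040) = 2.475×10¹⁰ K⁴.
T = (2.475×10¹⁰)^(1/4).

T ≈ 397 K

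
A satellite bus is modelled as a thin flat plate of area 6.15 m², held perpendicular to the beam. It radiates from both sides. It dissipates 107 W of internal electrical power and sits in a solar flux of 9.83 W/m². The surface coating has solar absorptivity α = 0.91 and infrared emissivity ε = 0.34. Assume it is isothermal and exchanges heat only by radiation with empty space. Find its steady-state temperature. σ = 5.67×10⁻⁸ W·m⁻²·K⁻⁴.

T ≈ 162 K

At steady state, absorbed solar power + internal power = radiated power.
Absorbed: α·S·A_cross = 0.91·9.83·6.150 = 55.01 W (cross-section A).
Total input = 55.01 + 107 = 162.0 W.
Radiated: εσ·A_surf·T⁴ with A_surf = 2A = 12.30 m².
T⁴ = 162.0/(0.34·5.67×10⁻⁸·12.30) = 6.833×10⁸ K⁴.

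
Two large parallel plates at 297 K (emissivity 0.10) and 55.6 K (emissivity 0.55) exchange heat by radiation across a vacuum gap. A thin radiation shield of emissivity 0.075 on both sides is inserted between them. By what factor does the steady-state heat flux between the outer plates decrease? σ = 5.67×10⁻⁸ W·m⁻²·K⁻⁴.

Without shield: q₀ = σΔ(T⁴)/(1/ε₁+1/ε₂−1) with denominator 10.82.
With shield the two gaps are in series; the resistances add: (1/ε₁+1/ε_s−1)+(1/ε_s+1/ε₂−1) = 22.33+14.15 = 36.48.
Heat-flux ratio q₀/q = 36.48/10.82.

factor ≈ 3.37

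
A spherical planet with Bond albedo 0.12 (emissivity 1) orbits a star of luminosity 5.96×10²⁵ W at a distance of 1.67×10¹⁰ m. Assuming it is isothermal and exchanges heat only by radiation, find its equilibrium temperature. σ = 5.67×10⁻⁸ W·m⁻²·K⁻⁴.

T ≈ 507 K

First find the stellar flux at distance d: S = L/(4πd²) = 5.96×10²⁵/(4π·(1.67×10¹⁰)²) = 17010 W/m².
For an isothermal sphere, absorbed (1−a)S·πr² = emitted σ·4πr²·T⁴, so T⁴ = (1−a)S/(4σ).
T⁴ = 0.880·17010/(4·5.67×10⁻⁸) = 6.598×10¹⁰ K⁴.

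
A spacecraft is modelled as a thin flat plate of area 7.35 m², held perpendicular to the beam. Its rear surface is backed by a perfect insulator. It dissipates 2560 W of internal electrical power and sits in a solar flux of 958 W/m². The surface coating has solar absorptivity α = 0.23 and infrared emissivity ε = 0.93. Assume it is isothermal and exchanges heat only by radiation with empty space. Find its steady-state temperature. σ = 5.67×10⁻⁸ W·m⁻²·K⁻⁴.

At steady state, absorbed solar power + internal power = radiated power.
Absorbed: α·S·A_cross = 0.23·958·7.350 = 1619 W (cross-section A).
Total input = 1619 + 2560 = 4179 W.
Radiated: εσ·A_surf·T⁴ with A_surf = A = 7.350 m².
T⁴ = 4179/(0.93·5.67×10⁻⁸·7.350) = 1.078×10¹⁰ K⁴.

T ≈ 322 K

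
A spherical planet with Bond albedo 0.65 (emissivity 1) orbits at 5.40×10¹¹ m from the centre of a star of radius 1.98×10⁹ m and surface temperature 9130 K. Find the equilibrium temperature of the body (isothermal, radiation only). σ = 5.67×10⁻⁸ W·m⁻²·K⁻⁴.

The star's surface emits σT_*⁴; at distance d the flux is S = σT_*⁴(R_*/d)².
S = 5.67×10⁻⁸·(9130)⁴·(1.98×10⁹/5.40×10¹¹)² = 5297 W/m².
For an isothermal sphere T⁴ = (1−a)S/(4σ) = 8.174×10⁹ K⁴.

T ≈ 301 K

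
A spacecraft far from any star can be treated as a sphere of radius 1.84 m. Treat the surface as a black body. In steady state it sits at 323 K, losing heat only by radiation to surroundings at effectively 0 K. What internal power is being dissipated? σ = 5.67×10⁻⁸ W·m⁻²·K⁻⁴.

P ≈ 26300 W

Steady state: P = εσA T⁴.
A = 4πr² = 42.54 m²; T⁴ = (323)⁴ = 1.088×10¹⁰ K⁴.
P = 1.0 × 5.67×10⁻⁸ × 42.54 × 1.088×10¹⁰.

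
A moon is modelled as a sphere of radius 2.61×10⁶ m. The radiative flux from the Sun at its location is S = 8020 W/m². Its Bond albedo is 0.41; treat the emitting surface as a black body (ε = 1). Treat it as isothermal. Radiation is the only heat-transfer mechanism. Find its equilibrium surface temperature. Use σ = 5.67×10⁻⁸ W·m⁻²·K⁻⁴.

At equilibrium, absorbed power = emitted power.
Absorbing cross-section = πr² = 2.140×10¹³ m²; emitting surface = 4πr² = 8.560×10¹³ m² (ratio 4).
(1−a)S·A_cross = εσ·A_surf·T⁴  ⇒  T⁴ = (1−a)S/(4σ).
T⁴ = 0.590·8020/(4·5.67×10⁻⁸) = 2.086×10¹⁰ K⁴.
T = (2.086×10¹⁰)^(1/4).

T ≈ 380 K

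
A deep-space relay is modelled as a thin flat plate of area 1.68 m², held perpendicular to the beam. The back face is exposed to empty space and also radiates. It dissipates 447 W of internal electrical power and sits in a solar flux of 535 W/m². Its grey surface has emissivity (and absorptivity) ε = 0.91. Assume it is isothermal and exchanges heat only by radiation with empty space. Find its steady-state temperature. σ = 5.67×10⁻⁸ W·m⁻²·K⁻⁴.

At steady state, absorbed solar power + internal power = radiated power.
Absorbed: α·S·A_cross = 0.91·535·1.680 = 817.9 W (cross-section A).
Total input = 817.9 + 447 = 1265 W.
Radiated: εσ·A_surf·T⁴ with A_surf = 2A = 3.360 m².
T⁴ = 1265/(0.91·5.67×10⁻⁸·3.360) = 7.296×10⁹ K⁴.

T ≈ 292 K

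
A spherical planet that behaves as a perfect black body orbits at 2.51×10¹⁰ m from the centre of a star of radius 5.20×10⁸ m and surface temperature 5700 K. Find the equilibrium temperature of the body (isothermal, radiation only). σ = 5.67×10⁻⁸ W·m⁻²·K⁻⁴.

T ≈ 580 K

The star's surface emits σT_*⁴; at distance d the flux is S = σT_*⁴(R_*/d)².
S = 5.67×10⁻⁸·(5700)⁴·(5.20×10⁸/2.51×10¹⁰)² = 25690 W/m².
For an isothermal sphere T⁴ = (1−a)S/(4σ) = 1.133×10¹¹ K⁴.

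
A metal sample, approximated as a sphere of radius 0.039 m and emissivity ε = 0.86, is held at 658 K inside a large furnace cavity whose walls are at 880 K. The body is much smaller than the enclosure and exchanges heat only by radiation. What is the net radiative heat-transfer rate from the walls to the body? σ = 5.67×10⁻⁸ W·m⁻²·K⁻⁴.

For a small grey body in a large enclosure: P_net = εσA(T_body⁴ − T_wall⁴).
A = 4πr² = 0.01911 m²; T_body⁴ − T_wall⁴ = 1.875×10¹¹ − 5.997×10¹¹ = -4.122×10¹¹ K⁴.
|P_net| = 0.86·5.67×10⁻⁸·0.01911·4.122×10¹¹.

P_net ≈ 384 W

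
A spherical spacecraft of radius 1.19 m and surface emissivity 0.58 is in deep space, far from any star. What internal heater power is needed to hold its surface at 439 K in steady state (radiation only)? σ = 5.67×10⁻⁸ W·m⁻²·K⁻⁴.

P ≈ 21700 W

P = εσ·4πr²·T⁴.
4πr² = 17.80 m²; T⁴ = 3.714×10¹⁰ K⁴.
P = 0.58·5.67×10⁻⁸·17.80·3.714×10¹⁰.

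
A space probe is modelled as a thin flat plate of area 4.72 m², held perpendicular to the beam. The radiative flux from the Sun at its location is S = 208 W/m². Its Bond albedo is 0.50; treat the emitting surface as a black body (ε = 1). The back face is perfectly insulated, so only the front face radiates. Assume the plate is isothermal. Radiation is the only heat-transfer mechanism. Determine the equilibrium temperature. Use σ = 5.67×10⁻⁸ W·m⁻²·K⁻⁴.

At equilibrium, absorbed power = emitted power.
Absorbing cross-section = A = 4.720 m²; emitting surface = A = 4.720 m² (ratio 1).
(1−a)S·A_cross = εσ·A_surf·T⁴  ⇒  T⁴ = (1−a)S/(1σ).
T⁴ = 0.500·208/(1·5.67×10⁻⁸) = 1.834×10⁹ K⁴.
T = (1.834×10⁹)^(1/4).

T ≈ 207 K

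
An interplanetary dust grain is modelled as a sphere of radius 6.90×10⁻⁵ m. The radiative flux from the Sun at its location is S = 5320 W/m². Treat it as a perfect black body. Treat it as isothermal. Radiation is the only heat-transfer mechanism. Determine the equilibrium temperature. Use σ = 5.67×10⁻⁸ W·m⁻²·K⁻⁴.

At equilibrium, absorbed power = emitted power.
Absorbing cross-section = πr² = 1.496×10⁻⁸ m²; emitting surface = 4πr² = 5.983×10⁻⁸ m² (ratio 4).
S·A_cross = εσ·A_surf·T⁴  ⇒  T⁴ = S/(4σ).
T⁴ = 1.00·5320/(4·5.67×10⁻⁸) = 2.346×10¹⁰ K⁴.
T = (2.346×10¹⁰)^(1/4).

T ≈ 391 K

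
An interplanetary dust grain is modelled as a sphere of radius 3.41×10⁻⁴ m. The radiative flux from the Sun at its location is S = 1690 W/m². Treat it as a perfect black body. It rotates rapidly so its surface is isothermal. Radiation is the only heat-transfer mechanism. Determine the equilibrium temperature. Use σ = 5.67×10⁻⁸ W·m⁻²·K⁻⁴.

T ≈ 294 K

At equilibrium, absorbed power = emitted power.
Absorbing cross-section = πr² = 3.653×10⁻⁷ m²; emitting surface = 4πr² = 1.461×10⁻⁶ m² (ratio 4).
S·A_cross = εσ·A_surf·T⁴  ⇒  T⁴ = S/(4σ).
T⁴ = 1.00·1690/(4·5.67×10⁻⁸) = 7.451×10⁹ K⁴.
T = (7.451×10⁹)^(1/4).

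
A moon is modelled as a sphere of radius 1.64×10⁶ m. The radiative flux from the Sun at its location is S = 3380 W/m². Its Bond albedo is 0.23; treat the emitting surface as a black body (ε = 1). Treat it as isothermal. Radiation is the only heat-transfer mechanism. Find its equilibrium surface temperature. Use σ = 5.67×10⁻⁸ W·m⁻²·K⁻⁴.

T ≈ 327 K

At equilibrium, absorbed power = emitted power.
Absorbing cross-section = πr² = 8.450×10¹² m²; emitting surface = 4πr² = 3.380×10¹³ m² (ratio 4).
(1−a)S·A_cross = εσ·A_surf·T⁴  ⇒  T⁴ = (1−a)S/(4σ).
T⁴ = 0.770·3380/(4·5.67×10⁻⁸) = 1.148×10¹⁰ K⁴.
T = (1.148×10¹⁰)^(1/4).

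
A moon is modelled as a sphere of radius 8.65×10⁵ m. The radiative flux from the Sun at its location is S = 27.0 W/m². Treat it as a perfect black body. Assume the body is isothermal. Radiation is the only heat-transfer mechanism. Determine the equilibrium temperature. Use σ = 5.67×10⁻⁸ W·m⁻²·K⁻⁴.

T ≈ 104 K

At equilibrium, absorbed power = emitted power.
Absorbing cross-section = πr² = 2.351×10¹² m²; emitting surface = 4πr² = 9.402×10¹² m² (ratio 4).
S·A_cross = εσ·A_surf·T⁴  ⇒  T⁴ = S/(4σ).
T⁴ = 1.00·27.0/(4·5.67×10⁻⁸) = 1.190×10⁸ K⁴.
T = (1.190×10⁸)^(1/4).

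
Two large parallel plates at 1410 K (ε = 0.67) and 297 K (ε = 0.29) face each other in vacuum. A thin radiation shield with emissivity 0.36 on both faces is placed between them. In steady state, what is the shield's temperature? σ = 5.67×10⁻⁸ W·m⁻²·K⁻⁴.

T_s ≈ 1250 K

In steady state the net flux on the hot side equals that on the cold side.
σ(T₁⁴−T_s⁴)/D₁ = σ(T_s⁴−T₂⁴)/D₂, with D₁ = 1/ε₁+1/ε_s−1 = 3.270, D₂ = 1/ε_s+1/ε₂−1 = 5.226.
Solve for T_s⁴: T_s⁴ = (D₂·T₁⁴ + D₁·T₂⁴)/(D₁+D₂) = 2.434×10¹² K⁴.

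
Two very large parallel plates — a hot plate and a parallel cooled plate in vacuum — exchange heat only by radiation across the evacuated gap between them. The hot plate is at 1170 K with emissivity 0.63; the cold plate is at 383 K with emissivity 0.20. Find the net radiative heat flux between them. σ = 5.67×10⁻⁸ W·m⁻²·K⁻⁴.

For two infinite grey parallel plates, q = σ(T₁⁴ − T₂⁴)/(1/ε₁ + 1/ε₂ − 1).
T₁⁴ − T₂⁴ = 1.874×10¹² − 2.152×10¹⁰ = 1.852×10¹² K⁴.
1/ε₁ + 1/ε₂ − 1 = 1.587 + 5.000 − 1 = 5.587.
q = 5.67×10⁻⁸ × 1.852×10¹² / 5.587.

q ≈ 18800 W/m²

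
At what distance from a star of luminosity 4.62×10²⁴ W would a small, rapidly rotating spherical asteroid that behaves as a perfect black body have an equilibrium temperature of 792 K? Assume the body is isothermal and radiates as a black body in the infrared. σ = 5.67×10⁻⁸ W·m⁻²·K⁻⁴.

For an isothermal black-emitting sphere, (1−a)S·πr² = σ·4πr²·T⁴ ⇒ S = 4σT⁴/(1−a).
S = 4·5.67×10⁻⁸·(792)⁴/1.00 = 89240 W/m².
Flux falls as S = L/(4πd²), so d = √(L/(4πS)) = √(4.62×10²⁴/(4π·89240)).

d ≈ 2.03×10⁹ m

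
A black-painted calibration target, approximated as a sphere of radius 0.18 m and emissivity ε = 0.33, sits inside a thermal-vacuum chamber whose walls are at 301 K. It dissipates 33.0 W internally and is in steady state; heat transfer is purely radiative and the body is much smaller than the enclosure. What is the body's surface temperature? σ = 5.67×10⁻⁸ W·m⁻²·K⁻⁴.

For a small grey body in a large enclosure, net radiated power = εσA(T⁴ − T_w⁴).
Steady state: P = εσA(T⁴ − T_w⁴) with A = 4πr² = 0.4072 m².
T⁴ = P/(εσA) + T_w⁴ = 33.0/(0.33·5.67×10⁻⁸·0.4072) + (301)⁴
    = 4.332×10⁹ + 8.209×10⁹ = 1.254×10¹⁰ K⁴.

T ≈ 335 K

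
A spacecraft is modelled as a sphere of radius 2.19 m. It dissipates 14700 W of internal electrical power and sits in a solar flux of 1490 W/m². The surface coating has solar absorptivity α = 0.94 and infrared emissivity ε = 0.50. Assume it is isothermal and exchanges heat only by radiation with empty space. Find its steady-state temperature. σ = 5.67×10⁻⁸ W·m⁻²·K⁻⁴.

At steady state, absorbed solar power + internal power = radiated power.
Absorbed: α·S·A_cross = 0.94·1490·15.07 = 21100 W (cross-section πr²).
Total input = 21100 + 14700 = 35800 W.
Radiated: εσ·A_surf·T⁴ with A_surf = 4πr² = 60.27 m².
T⁴ = 35800/(0.50·5.67×10⁻⁸·60.27) = 2.095×10¹⁰ K⁴.

T ≈ 380 K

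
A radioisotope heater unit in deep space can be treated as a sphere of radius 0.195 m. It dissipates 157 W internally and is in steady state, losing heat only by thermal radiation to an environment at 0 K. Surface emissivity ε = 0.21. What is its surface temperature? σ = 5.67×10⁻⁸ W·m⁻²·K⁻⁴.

Steady state: internal power = radiated power, P = εσA T⁴.
Radiating area A = 4πr² = 0.4778 m².
T⁴ = P/(εσA) = 157/(0.21·5.67×10⁻⁸·0.4778) = 2.759×10¹⁰ K⁴.
T = (2.759×10¹⁰)^(1/4).

T ≈ 408 K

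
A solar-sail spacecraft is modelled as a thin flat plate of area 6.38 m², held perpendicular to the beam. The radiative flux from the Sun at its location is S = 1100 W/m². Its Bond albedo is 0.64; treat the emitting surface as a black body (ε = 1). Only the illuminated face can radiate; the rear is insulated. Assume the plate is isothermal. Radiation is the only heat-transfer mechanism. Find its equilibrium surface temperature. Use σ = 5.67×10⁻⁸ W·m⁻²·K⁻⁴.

At equilibrium, absorbed power = emitted power.
Absorbing cross-section = A = 6.380 m²; emitting surface = A = 6.380 m² (ratio 1).
(1−a)S·A_cross = εσ·A_surf·T⁴  ⇒  T⁴ = (1−a)S/(1σ).
T⁴ = 0.360·1100/(1·5.67×10⁻⁸) = 6.984×10⁹ K⁴.
T = (6.984×10⁹)^(1/4).

T ≈ 289 K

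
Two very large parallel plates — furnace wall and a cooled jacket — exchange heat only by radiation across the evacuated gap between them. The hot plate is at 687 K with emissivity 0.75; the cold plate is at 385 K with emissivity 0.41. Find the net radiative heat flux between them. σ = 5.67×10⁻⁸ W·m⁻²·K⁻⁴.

q ≈ 4110 W/m²

For two infinite grey parallel plates, q = σ(T₁⁴ − T₂⁴)/(1/ε₁ + 1/ε₂ − 1).
T₁⁴ − T₂⁴ = 2.228×10¹¹ − 2.197×10¹⁰ = 2.008×10¹¹ K⁴.
1/ε₁ + 1/ε₂ − 1 = 1.333 + 2.439 − 1 = 2.772.
q = 5.67×10⁻⁸ × 2.008×10¹¹ / 2.772.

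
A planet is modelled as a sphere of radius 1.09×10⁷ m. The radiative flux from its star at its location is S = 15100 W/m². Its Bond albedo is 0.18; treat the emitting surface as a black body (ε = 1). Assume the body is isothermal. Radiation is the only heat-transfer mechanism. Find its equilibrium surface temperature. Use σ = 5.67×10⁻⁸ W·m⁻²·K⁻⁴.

T ≈ 483 K

At equilibrium, absorbed power = emitted power.
Absorbing cross-section = πr² = 3.733×10¹⁴ m²; emitting surface = 4πr² = 1.493×10¹⁵ m² (ratio 4).
(1−a)S·A_cross = εσ·A_surf·T⁴  ⇒  T⁴ = (1−a)S/(4σ).
T⁴ = 0.820·15100/(4·5.67×10⁻⁸) = 5.459×10¹⁰ K⁴.
T = (5.459×10¹⁰)^(1/4).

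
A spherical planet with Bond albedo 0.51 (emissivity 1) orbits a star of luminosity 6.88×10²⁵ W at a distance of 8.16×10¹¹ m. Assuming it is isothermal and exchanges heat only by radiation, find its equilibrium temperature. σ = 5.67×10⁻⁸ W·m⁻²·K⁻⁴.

T ≈ 64.9 K

First find the stellar flux at distance d: S = L/(4πd²) = 6.88×10²⁵/(4π·(8.16×10¹¹)²) = 8.222 W/m².
For an isothermal sphere, absorbed (1−a)S·πr² = emitted σ·4πr²·T⁴, so T⁴ = (1−a)S/(4σ).
T⁴ = 0.490·8.222/(4·5.67×10⁻⁸) = 1.776×10⁷ K⁴.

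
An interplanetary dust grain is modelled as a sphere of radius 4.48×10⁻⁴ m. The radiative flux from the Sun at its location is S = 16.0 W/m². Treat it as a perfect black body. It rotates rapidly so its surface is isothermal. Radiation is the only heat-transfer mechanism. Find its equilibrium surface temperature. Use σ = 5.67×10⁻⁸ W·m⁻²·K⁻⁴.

At equilibrium, absorbed power = emitted power.
Absorbing cross-section = πr² = 6.305×10⁻⁷ m²; emitting surface = 4πr² = 2.522×10⁻⁶ m² (ratio 4).
S·A_cross = εσ·A_surf·T⁴  ⇒  T⁴ = S/(4σ).
T⁴ = 1.00·16.0/(4·5.67×10⁻⁸) = 7.055×10⁷ K⁴.
T = (7.055×10⁷)^(1/4).

T ≈ 91.6 K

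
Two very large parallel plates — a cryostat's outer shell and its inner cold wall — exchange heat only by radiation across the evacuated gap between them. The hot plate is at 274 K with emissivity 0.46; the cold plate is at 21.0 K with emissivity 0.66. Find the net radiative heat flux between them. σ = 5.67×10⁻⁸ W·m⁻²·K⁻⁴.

q ≈ 119 W/m²

For two infinite grey parallel plates, q = σ(T₁⁴ − T₂⁴)/(1/ε₁ + 1/ε₂ − 1).
T₁⁴ − T₂⁴ = 5.636×10⁹ − 1.945×10⁵ = 5.636×10⁹ K⁴.
1/ε₁ + 1/ε₂ − 1 = 2.174 + 1.515 − 1 = 2.689.
q = 5.67×10⁻⁸ × 5.636×10⁹ / 2.689.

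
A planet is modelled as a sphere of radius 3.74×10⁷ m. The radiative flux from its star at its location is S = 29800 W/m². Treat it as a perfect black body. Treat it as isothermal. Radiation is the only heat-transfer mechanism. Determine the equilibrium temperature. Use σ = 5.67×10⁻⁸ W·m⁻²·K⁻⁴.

T ≈ 602 K

At equilibrium, absorbed power = emitted power.
Absorbing cross-section = πr² = 4.394×10¹⁵ m²; emitting surface = 4πr² = 1.758×10¹⁶ m² (ratio 4).
S·A_cross = εσ·A_surf·T⁴  ⇒  T⁴ = S/(4σ).
T⁴ = 1.00·29800/(4·5.67×10⁻⁸) = 1.314×10¹¹ K⁴.
T = (1.314×10¹¹)^(1/4).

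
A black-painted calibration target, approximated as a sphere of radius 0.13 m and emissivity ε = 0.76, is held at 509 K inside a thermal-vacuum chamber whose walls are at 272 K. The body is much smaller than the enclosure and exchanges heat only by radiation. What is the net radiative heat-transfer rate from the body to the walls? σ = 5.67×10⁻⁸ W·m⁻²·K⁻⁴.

For a small grey body in a large enclosure: P_net = εσA(T_body⁴ − T_wall⁴).
A = 4πr² = 0.2124 m²; T_body⁴ − T_wall⁴ = 6.712×10¹⁰ − 5.474×10⁹ = 6.165×10¹⁰ K⁴.
|P_net| = 0.76·5.67×10⁻⁸·0.2124·6.165×10¹⁰.

P_net ≈ 564 W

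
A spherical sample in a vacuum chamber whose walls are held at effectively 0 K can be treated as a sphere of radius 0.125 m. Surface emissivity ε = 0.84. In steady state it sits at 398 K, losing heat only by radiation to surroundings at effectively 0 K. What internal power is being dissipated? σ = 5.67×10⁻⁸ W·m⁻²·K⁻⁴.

Steady state: P = εσA T⁴.
A = 4πr² = 0.1963 m²; T⁴ = (398)⁴ = 2.509×10¹⁰ K⁴.
P = 0.84 × 5.67×10⁻⁸ × 0.1963 × 2.509×10¹⁰.

P ≈ 235 W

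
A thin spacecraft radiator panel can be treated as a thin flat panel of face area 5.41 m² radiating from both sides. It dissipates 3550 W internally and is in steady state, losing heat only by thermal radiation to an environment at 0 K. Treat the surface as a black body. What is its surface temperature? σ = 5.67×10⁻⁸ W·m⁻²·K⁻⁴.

T ≈ 276 K

Steady state: internal power = radiated power, P = εσA T⁴.
Radiating area A = 2·5.41 = 10.82 m².
T⁴ = P/(εσA) = 3550/(1.0·5.67×10⁻⁸·10.82) = 5.787×10⁹ K⁴.
T = (5.787×10⁹)^(1/4).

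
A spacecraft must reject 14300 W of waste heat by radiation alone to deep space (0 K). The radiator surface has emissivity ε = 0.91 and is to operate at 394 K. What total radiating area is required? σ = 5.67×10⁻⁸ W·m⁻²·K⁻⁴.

P = εσA T⁴ ⇒ A = P/(εσT⁴).
T⁴ = 2.410×10¹⁰ K⁴.
A = 14300/(0.91 × 5.67×10⁻⁸ × 2.410×10¹⁰).

A ≈ 11.5 m²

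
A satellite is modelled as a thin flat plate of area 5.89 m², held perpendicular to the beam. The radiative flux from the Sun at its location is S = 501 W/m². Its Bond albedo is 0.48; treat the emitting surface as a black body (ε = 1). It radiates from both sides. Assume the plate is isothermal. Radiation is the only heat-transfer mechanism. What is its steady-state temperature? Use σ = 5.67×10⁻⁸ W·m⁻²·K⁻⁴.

T ≈ 219 K

At equilibrium, absorbed power = emitted power.
Absorbing cross-section = A = 5.890 m²; emitting surface = 2A = 11.78 m² (ratio 2).
(1−a)S·A_cross = εσ·A_surf·T⁴  ⇒  T⁴ = (1−a)S/(2σ).
T⁴ = 0.520·501/(2·5.67×10⁻⁸) = 2.297×10⁹ K⁴.
T = (2.297×10⁹)^(1/4).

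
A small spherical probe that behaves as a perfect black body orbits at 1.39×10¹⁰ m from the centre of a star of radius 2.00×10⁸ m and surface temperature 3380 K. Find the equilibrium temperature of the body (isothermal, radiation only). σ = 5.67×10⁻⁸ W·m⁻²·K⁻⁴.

The star's surface emits σT_*⁴; at distance d the flux is S = σT_*⁴(R_*/d)².
S = 5.67×10⁻⁸·(3380)⁴·(2.00×10⁸/1.39×10¹⁰)² = 1532 W/m².
For an isothermal sphere T⁴ = (1−a)S/(4σ) = 6.755×10⁹ K⁴.

T ≈ 287 K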